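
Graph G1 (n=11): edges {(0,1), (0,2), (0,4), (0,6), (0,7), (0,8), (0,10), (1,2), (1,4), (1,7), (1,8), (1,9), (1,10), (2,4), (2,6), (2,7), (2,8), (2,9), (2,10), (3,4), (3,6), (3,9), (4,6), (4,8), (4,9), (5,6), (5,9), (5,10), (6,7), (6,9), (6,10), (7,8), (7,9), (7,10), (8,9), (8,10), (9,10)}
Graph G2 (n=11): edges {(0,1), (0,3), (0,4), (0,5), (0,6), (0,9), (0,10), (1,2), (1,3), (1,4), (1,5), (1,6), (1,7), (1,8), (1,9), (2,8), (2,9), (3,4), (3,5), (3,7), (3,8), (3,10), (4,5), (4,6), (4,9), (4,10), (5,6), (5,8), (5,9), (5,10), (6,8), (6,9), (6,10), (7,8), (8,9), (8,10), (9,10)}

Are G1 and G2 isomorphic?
Yes, isomorphic

The graphs are isomorphic.
One valid mapping φ: V(G1) → V(G2): 0→10, 1→4, 2→5, 3→7, 4→3, 5→2, 6→8, 7→6, 8→0, 9→1, 10→9

Verify φ preserves adjacency — for each edge of G1, its image is an edge of G2:
  (0,1) → (φ(0),φ(1)) = (4,10) ∈ E(G2) ✓
  (0,2) → (φ(0),φ(2)) = (5,10) ∈ E(G2) ✓
  (0,4) → (φ(0),φ(4)) = (3,10) ∈ E(G2) ✓
  (0,6) → (φ(0),φ(6)) = (8,10) ∈ E(G2) ✓
  (0,7) → (φ(0),φ(7)) = (6,10) ∈ E(G2) ✓
  (0,8) → (φ(0),φ(8)) = (0,10) ∈ E(G2) ✓
  (0,10) → (φ(0),φ(10)) = (9,10) ∈ E(G2) ✓
  (1,2) → (φ(1),φ(2)) = (4,5) ∈ E(G2) ✓
  (1,4) → (φ(1),φ(4)) = (3,4) ∈ E(G2) ✓
  (1,7) → (φ(1),φ(7)) = (4,6) ∈ E(G2) ✓
  (1,8) → (φ(1),φ(8)) = (0,4) ∈ E(G2) ✓
  (1,9) → (φ(1),φ(9)) = (1,4) ∈ E(G2) ✓
  (1,10) → (φ(1),φ(10)) = (4,9) ∈ E(G2) ✓
  (2,4) → (φ(2),φ(4)) = (3,5) ∈ E(G2) ✓
  (2,6) → (φ(2),φ(6)) = (5,8) ∈ E(G2) ✓
  (2,7) → (φ(2),φ(7)) = (5,6) ∈ E(G2) ✓
  (2,8) → (φ(2),φ(8)) = (0,5) ∈ E(G2) ✓
  (2,9) → (φ(2),φ(9)) = (1,5) ∈ E(G2) ✓
  (2,10) → (φ(2),φ(10)) = (5,9) ∈ E(G2) ✓
  (3,4) → (φ(3),φ(4)) = (3,7) ∈ E(G2) ✓
  (3,6) → (φ(3),φ(6)) = (7,8) ∈ E(G2) ✓
  (3,9) → (φ(3),φ(9)) = (1,7) ∈ E(G2) ✓
  (4,6) → (φ(4),φ(6)) = (3,8) ∈ E(G2) ✓
  (4,8) → (φ(4),φ(8)) = (0,3) ∈ E(G2) ✓
  (4,9) → (φ(4),φ(9)) = (1,3) ∈ E(G2) ✓
  (5,6) → (φ(5),φ(6)) = (2,8) ∈ E(G2) ✓
  (5,9) → (φ(5),φ(9)) = (1,2) ∈ E(G2) ✓
  (5,10) → (φ(5),φ(10)) = (2,9) ∈ E(G2) ✓
  (6,7) → (φ(6),φ(7)) = (6,8) ∈ E(G2) ✓
  (6,9) → (φ(6),φ(9)) = (1,8) ∈ E(G2) ✓
  (6,10) → (φ(6),φ(10)) = (8,9) ∈ E(G2) ✓
  (7,8) → (φ(7),φ(8)) = (0,6) ∈ E(G2) ✓
  (7,9) → (φ(7),φ(9)) = (1,6) ∈ E(G2) ✓
  (7,10) → (φ(7),φ(10)) = (6,9) ∈ E(G2) ✓
  (8,9) → (φ(8),φ(9)) = (0,1) ∈ E(G2) ✓
  (8,10) → (φ(8),φ(10)) = (0,9) ∈ E(G2) ✓
  (9,10) → (φ(9),φ(10)) = (1,9) ∈ E(G2) ✓
All 37 edges of G1 map to edges of G2, and |E(G1)| = |E(G2)| = 37, so φ is a bijection on edges as well as vertices. Hence G1 ≅ G2.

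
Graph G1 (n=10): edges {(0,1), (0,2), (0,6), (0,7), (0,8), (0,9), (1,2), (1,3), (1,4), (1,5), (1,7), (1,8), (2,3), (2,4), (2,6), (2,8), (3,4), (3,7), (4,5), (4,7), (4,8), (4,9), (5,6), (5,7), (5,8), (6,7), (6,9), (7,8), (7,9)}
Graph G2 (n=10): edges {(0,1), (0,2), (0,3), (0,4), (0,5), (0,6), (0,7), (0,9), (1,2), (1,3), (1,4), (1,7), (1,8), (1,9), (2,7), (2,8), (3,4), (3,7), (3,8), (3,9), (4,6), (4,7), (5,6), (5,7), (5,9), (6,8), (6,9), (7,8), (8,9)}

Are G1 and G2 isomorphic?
Yes, isomorphic

The graphs are isomorphic.
One valid mapping φ: V(G1) → V(G2): 0→9, 1→1, 2→8, 3→2, 4→7, 5→4, 6→6, 7→0, 8→3, 9→5

Verify φ preserves adjacency — for each edge of G1, its image is an edge of G2:
  (0,1) → (φ(0),φ(1)) = (1,9) ∈ E(G2) ✓
  (0,2) → (φ(0),φ(2)) = (8,9) ∈ E(G2) ✓
  (0,6) → (φ(0),φ(6)) = (6,9) ∈ E(G2) ✓
  (0,7) → (φ(0),φ(7)) = (0,9) ∈ E(G2) ✓
  (0,8) → (φ(0),φ(8)) = (3,9) ∈ E(G2) ✓
  (0,9) → (φ(0),φ(9)) = (5,9) ∈ E(G2) ✓
  (1,2) → (φ(1),φ(2)) = (1,8) ∈ E(G2) ✓
  (1,3) → (φ(1),φ(3)) = (1,2) ∈ E(G2) ✓
  (1,4) → (φ(1),φ(4)) = (1,7) ∈ E(G2) ✓
  (1,5) → (φ(1),φ(5)) = (1,4) ∈ E(G2) ✓
  (1,7) → (φ(1),φ(7)) = (0,1) ∈ E(G2) ✓
  (1,8) → (φ(1),φ(8)) = (1,3) ∈ E(G2) ✓
  (2,3) → (φ(2),φ(3)) = (2,8) ∈ E(G2) ✓
  (2,4) → (φ(2),φ(4)) = (7,8) ∈ E(G2) ✓
  (2,6) → (φ(2),φ(6)) = (6,8) ∈ E(G2) ✓
  (2,8) → (φ(2),φ(8)) = (3,8) ∈ E(G2) ✓
  (3,4) → (φ(3),φ(4)) = (2,7) ∈ E(G2) ✓
  (3,7) → (φ(3),φ(7)) = (0,2) ∈ E(G2) ✓
  (4,5) → (φ(4),φ(5)) = (4,7) ∈ E(G2) ✓
  (4,7) → (φ(4),φ(7)) = (0,7) ∈ E(G2) ✓
  (4,8) → (φ(4),φ(8)) = (3,7) ∈ E(G2) ✓
  (4,9) → (φ(4),φ(9)) = (5,7) ∈ E(G2) ✓
  (5,6) → (φ(5),φ(6)) = (4,6) ∈ E(G2) ✓
  (5,7) → (φ(5),φ(7)) = (0,4) ∈ E(G2) ✓
  (5,8) → (φ(5),φ(8)) = (3,4) ∈ E(G2) ✓
  (6,7) → (φ(6),φ(7)) = (0,6) ∈ E(G2) ✓
  (6,9) → (φ(6),φ(9)) = (5,6) ∈ E(G2) ✓
  (7,8) → (φ(7),φ(8)) = (0,3) ∈ E(G2) ✓
  (7,9) → (φ(7),φ(9)) = (0,5) ∈ E(G2) ✓
All 29 edges of G1 map to edges of G2, and |E(G1)| = |E(G2)| = 29, so φ is a bijection on edges as well as vertices. Hence G1 ≅ G2.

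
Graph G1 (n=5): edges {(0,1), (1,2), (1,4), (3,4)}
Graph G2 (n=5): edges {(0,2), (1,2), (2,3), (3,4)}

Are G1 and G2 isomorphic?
Yes, isomorphic

The graphs are isomorphic.
One valid mapping φ: V(G1) → V(G2): 0→1, 1→2, 2→0, 3→4, 4→3

Verify φ preserves adjacency — for each edge of G1, its image is an edge of G2:
  (0,1) → (φ(0),φ(1)) = (1,2) ∈ E(G2) ✓
  (1,2) → (φ(1),φ(2)) = (0,2) ∈ E(G2) ✓
  (1,4) → (φ(1),φ(4)) = (2,3) ∈ E(G2) ✓
  (3,4) → (φ(3),φ(4)) = (3,4) ∈ E(G2) ✓
All 4 edges of G1 map to edges of G2, and |E(G1)| = |E(G2)| = 4, so φ is a bijection on edges as well as vertices. Hence G1 ≅ G2.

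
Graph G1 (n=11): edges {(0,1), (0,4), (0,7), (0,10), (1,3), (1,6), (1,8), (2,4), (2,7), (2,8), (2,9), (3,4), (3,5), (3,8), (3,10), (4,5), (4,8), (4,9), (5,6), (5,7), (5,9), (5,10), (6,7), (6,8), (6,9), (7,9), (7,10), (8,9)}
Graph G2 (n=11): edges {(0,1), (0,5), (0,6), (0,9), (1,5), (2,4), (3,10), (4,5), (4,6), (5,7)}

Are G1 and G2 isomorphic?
No, not isomorphic

The graphs are NOT isomorphic.

Connected components of G1: 1 component(s) with vertex sets [[0, 1, 2, 3, 4, 5, 6, 7, 8, 9, 10]], sizes [11].
Connected components of G2: 3 component(s) with vertex sets [[8], [3, 10], [0, 1, 2, 4, 5, 6, 7, 9]], sizes [1, 2, 8].
The number of connected components (and the multiset of component sizes) is an isomorphism invariant — an isomorphism maps each component of G1 bijectively onto a component of G2. Since G1 has 1 component(s) and G2 has 3, they cannot be isomorphic.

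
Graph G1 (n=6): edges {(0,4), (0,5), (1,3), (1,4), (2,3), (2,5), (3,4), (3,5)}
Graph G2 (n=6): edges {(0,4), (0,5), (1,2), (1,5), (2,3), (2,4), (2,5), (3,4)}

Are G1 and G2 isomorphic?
Yes, isomorphic

The graphs are isomorphic.
One valid mapping φ: V(G1) → V(G2): 0→0, 1→3, 2→1, 3→2, 4→4, 5→5

Verify φ preserves adjacency — for each edge of G1, its image is an edge of G2:
  (0,4) → (φ(0),φ(4)) = (0,4) ∈ E(G2) ✓
  (0,5) → (φ(0),φ(5)) = (0,5) ∈ E(G2) ✓
  (1,3) → (φ(1),φ(3)) = (2,3) ∈ E(G2) ✓
  (1,4) → (φ(1),φ(4)) = (3,4) ∈ E(G2) ✓
  (2,3) → (φ(2),φ(3)) = (1,2) ∈ E(G2) ✓
  (2,5) → (φ(2),φ(5)) = (1,5) ∈ E(G2) ✓
  (3,4) → (φ(3),φ(4)) = (2,4) ∈ E(G2) ✓
  (3,5) → (φ(3),φ(5)) = (2,5) ∈ E(G2) ✓
All 8 edges of G1 map to edges of G2, and |E(G1)| = |E(G2)| = 8, so φ is a bijection on edges as well as vertices. Hence G1 ≅ G2.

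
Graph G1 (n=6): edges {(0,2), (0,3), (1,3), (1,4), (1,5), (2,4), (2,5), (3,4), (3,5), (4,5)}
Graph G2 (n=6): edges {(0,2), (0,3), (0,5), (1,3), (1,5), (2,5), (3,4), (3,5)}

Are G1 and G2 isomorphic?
No, not isomorphic

The graphs are NOT isomorphic.

Degrees in G1: deg(0)=2, deg(1)=3, deg(2)=3, deg(3)=4, deg(4)=4, deg(5)=4.
Sorted degree sequence of G1: [4, 4, 4, 3, 3, 2].
Degrees in G2: deg(0)=3, deg(1)=2, deg(2)=2, deg(3)=4, deg(4)=1, deg(5)=4.
Sorted degree sequence of G2: [4, 4, 3, 2, 2, 1].
The (sorted) degree sequence is an isomorphism invariant, so since G1 and G2 have different degree sequences they cannot be isomorphic.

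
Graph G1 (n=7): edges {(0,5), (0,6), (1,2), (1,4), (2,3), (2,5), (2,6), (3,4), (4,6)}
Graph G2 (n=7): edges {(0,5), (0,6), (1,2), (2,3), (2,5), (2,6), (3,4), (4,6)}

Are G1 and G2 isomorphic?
No, not isomorphic

The graphs are NOT isomorphic.

Counting edges: G1 has 9 edge(s); G2 has 8 edge(s).
Edge count is an isomorphism invariant (a bijection on vertices induces a bijection on edges), so differing edge counts rule out isomorphism.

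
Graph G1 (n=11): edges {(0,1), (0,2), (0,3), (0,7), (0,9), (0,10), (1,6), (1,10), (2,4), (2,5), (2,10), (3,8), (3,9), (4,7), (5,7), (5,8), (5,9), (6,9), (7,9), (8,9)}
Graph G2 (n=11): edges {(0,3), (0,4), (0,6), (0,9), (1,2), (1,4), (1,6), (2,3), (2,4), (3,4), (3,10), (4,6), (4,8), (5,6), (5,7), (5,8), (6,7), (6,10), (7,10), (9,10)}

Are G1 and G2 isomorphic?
Yes, isomorphic

The graphs are isomorphic.
One valid mapping φ: V(G1) → V(G2): 0→6, 1→5, 2→10, 3→1, 4→9, 5→3, 6→8, 7→0, 8→2, 9→4, 10→7

Verify φ preserves adjacency — for each edge of G1, its image is an edge of G2:
  (0,1) → (φ(0),φ(1)) = (5,6) ∈ E(G2) ✓
  (0,2) → (φ(0),φ(2)) = (6,10) ∈ E(G2) ✓
  (0,3) → (φ(0),φ(3)) = (1,6) ∈ E(G2) ✓
  (0,7) → (φ(0),φ(7)) = (0,6) ∈ E(G2) ✓
  (0,9) → (φ(0),φ(9)) = (4,6) ∈ E(G2) ✓
  (0,10) → (φ(0),φ(10)) = (6,7) ∈ E(G2) ✓
  (1,6) → (φ(1),φ(6)) = (5,8) ∈ E(G2) ✓
  (1,10) → (φ(1),φ(10)) = (5,7) ∈ E(G2) ✓
  (2,4) → (φ(2),φ(4)) = (9,10) ∈ E(G2) ✓
  (2,5) → (φ(2),φ(5)) = (3,10) ∈ E(G2) ✓
  (2,10) → (φ(2),φ(10)) = (7,10) ∈ E(G2) ✓
  (3,8) → (φ(3),φ(8)) = (1,2) ∈ E(G2) ✓
  (3,9) → (φ(3),φ(9)) = (1,4) ∈ E(G2) ✓
  (4,7) → (φ(4),φ(7)) = (0,9) ∈ E(G2) ✓
  (5,7) → (φ(5),φ(7)) = (0,3) ∈ E(G2) ✓
  (5,8) → (φ(5),φ(8)) = (2,3) ∈ E(G2) ✓
  (5,9) → (φ(5),φ(9)) = (3,4) ∈ E(G2) ✓
  (6,9) → (φ(6),φ(9)) = (4,8) ∈ E(G2) ✓
  (7,9) → (φ(7),φ(9)) = (0,4) ∈ E(G2) ✓
  (8,9) → (φ(8),φ(9)) = (2,4) ∈ E(G2) ✓
All 20 edges of G1 map to edges of G2, and |E(G1)| = |E(G2)| = 20, so φ is a bijection on edges as well as vertices. Hence G1 ≅ G2.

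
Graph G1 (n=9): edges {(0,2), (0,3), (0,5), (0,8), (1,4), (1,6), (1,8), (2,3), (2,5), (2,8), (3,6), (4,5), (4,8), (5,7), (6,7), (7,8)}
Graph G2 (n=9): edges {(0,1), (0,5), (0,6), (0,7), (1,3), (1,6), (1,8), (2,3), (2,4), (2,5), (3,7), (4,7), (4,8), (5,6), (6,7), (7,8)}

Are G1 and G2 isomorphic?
Yes, isomorphic

The graphs are isomorphic.
One valid mapping φ: V(G1) → V(G2): 0→0, 1→4, 2→6, 3→5, 4→8, 5→1, 6→2, 7→3, 8→7

Verify φ preserves adjacency — for each edge of G1, its image is an edge of G2:
  (0,2) → (φ(0),φ(2)) = (0,6) ∈ E(G2) ✓
  (0,3) → (φ(0),φ(3)) = (0,5) ∈ E(G2) ✓
  (0,5) → (φ(0),φ(5)) = (0,1) ∈ E(G2) ✓
  (0,8) → (φ(0),φ(8)) = (0,7) ∈ E(G2) ✓
  (1,4) → (φ(1),φ(4)) = (4,8) ∈ E(G2) ✓
  (1,6) → (φ(1),φ(6)) = (2,4) ∈ E(G2) ✓
  (1,8) → (φ(1),φ(8)) = (4,7) ∈ E(G2) ✓
  (2,3) → (φ(2),φ(3)) = (5,6) ∈ E(G2) ✓
  (2,5) → (φ(2),φ(5)) = (1,6) ∈ E(G2) ✓
  (2,8) → (φ(2),φ(8)) = (6,7) ∈ E(G2) ✓
  (3,6) → (φ(3),φ(6)) = (2,5) ∈ E(G2) ✓
  (4,5) → (φ(4),φ(5)) = (1,8) ∈ E(G2) ✓
  (4,8) → (φ(4),φ(8)) = (7,8) ∈ E(G2) ✓
  (5,7) → (φ(5),φ(7)) = (1,3) ∈ E(G2) ✓
  (6,7) → (φ(6),φ(7)) = (2,3) ∈ E(G2) ✓
  (7,8) → (φ(7),φ(8)) = (3,7) ∈ E(G2) ✓
All 16 edges of G1 map to edges of G2, and |E(G1)| = |E(G2)| = 16, so φ is a bijection on edges as well as vertices. Hence G1 ≅ G2.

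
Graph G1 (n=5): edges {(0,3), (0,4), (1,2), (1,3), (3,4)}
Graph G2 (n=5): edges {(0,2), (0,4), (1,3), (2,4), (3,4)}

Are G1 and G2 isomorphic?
Yes, isomorphic

The graphs are isomorphic.
One valid mapping φ: V(G1) → V(G2): 0→2, 1→3, 2→1, 3→4, 4→0

Verify φ preserves adjacency — for each edge of G1, its image is an edge of G2:
  (0,3) → (φ(0),φ(3)) = (2,4) ∈ E(G2) ✓
  (0,4) → (φ(0),φ(4)) = (0,2) ∈ E(G2) ✓
  (1,2) → (φ(1),φ(2)) = (1,3) ∈ E(G2) ✓
  (1,3) → (φ(1),φ(3)) = (3,4) ∈ E(G2) ✓
  (3,4) → (φ(3),φ(4)) = (0,4) ∈ E(G2) ✓
All 5 edges of G1 map to edges of G2, and |E(G1)| = |E(G2)| = 5, so φ is a bijection on edges as well as vertices. Hence G1 ≅ G2.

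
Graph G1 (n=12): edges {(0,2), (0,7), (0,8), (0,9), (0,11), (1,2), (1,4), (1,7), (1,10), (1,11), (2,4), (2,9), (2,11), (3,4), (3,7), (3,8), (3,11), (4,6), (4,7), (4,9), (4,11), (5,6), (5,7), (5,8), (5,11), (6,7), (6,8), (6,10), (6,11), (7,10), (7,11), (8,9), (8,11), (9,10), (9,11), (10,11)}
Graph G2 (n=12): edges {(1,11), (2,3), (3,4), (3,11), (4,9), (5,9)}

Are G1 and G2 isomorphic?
No, not isomorphic

The graphs are NOT isomorphic.

Connected components of G1: 1 component(s) with vertex sets [[0, 1, 2, 3, 4, 5, 6, 7, 8, 9, 10, 11]], sizes [12].
Connected components of G2: 6 component(s) with vertex sets [[0], [6], [7], [8], [10], [1, 2, 3, 4, 5, 9, 11]], sizes [1, 1, 1, 1, 1, 7].
The number of connected components (and the multiset of component sizes) is an isomorphism invariant — an isomorphism maps each component of G1 bijectively onto a component of G2. Since G1 has 1 component(s) and G2 has 6, they cannot be isomorphic.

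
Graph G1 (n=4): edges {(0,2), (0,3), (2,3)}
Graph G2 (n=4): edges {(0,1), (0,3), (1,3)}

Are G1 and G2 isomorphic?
Yes, isomorphic

The graphs are isomorphic.
One valid mapping φ: V(G1) → V(G2): 0→3, 1→2, 2→1, 3→0

Verify φ preserves adjacency — for each edge of G1, its image is an edge of G2:
  (0,2) → (φ(0),φ(2)) = (1,3) ∈ E(G2) ✓
  (0,3) → (φ(0),φ(3)) = (0,3) ∈ E(G2) ✓
  (2,3) → (φ(2),φ(3)) = (0,1) ∈ E(G2) ✓
All 3 edges of G1 map to edges of G2, and |E(G1)| = |E(G2)| = 3, so φ is a bijection on edges as well as vertices. Hence G1 ≅ G2.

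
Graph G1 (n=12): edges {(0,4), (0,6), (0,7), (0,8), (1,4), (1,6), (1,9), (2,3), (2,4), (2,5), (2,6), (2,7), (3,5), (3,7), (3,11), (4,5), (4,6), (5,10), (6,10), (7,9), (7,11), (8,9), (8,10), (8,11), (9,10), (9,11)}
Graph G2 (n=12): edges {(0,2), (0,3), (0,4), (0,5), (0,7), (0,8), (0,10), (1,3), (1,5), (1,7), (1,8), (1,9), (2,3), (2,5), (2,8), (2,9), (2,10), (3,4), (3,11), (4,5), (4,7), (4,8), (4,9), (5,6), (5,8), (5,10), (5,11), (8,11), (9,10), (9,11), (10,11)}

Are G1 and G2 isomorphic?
No, not isomorphic

The graphs are NOT isomorphic.

Counting triangles (3-cliques): G1 has 10, G2 has 18.
Triangle count is an isomorphism invariant, so differing triangle counts rule out isomorphism.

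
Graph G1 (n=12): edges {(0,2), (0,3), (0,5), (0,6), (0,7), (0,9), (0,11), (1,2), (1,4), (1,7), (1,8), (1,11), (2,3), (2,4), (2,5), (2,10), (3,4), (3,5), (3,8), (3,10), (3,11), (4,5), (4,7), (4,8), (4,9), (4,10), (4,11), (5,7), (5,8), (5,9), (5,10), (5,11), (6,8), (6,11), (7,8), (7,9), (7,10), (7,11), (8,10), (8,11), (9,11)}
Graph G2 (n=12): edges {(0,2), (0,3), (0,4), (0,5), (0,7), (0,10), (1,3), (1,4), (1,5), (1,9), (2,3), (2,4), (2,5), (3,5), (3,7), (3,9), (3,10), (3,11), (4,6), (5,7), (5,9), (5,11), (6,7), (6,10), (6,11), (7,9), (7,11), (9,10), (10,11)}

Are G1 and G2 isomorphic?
No, not isomorphic

The graphs are NOT isomorphic.

Connected components of G1: 1 component(s) with vertex sets [[0, 1, 2, 3, 4, 5, 6, 7, 8, 9, 10, 11]], sizes [12].
Connected components of G2: 2 component(s) with vertex sets [[8], [0, 1, 2, 3, 4, 5, 6, 7, 9, 10, 11]], sizes [1, 11].
The number of connected components (and the multiset of component sizes) is an isomorphism invariant — an isomorphism maps each component of G1 bijectively onto a component of G2. Since G1 has 1 component(s) and G2 has 2, they cannot be isomorphic.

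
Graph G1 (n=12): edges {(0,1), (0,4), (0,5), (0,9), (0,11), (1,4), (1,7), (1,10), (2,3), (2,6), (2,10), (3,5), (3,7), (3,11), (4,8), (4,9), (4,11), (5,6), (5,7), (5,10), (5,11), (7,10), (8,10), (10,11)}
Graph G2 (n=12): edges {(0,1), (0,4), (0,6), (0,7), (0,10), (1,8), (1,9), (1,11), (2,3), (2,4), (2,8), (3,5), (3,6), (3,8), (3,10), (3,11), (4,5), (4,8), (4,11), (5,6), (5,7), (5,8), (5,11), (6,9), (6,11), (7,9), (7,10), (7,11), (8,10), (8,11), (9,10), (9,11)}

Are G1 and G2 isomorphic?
No, not isomorphic

The graphs are NOT isomorphic.

Degrees in G1: deg(0)=5, deg(1)=4, deg(2)=3, deg(3)=4, deg(4)=5, deg(5)=6, deg(6)=2, deg(7)=4, deg(8)=2, deg(9)=2, deg(10)=6, deg(11)=5.
Sorted degree sequence of G1: [6, 6, 5, 5, 5, 4, 4, 4, 3, 2, 2, 2].
Degrees in G2: deg(0)=5, deg(1)=4, deg(2)=3, deg(3)=6, deg(4)=5, deg(5)=6, deg(6)=5, deg(7)=5, deg(8)=7, deg(9)=5, deg(10)=5, deg(11)=8.
Sorted degree sequence of G2: [8, 7, 6, 6, 5, 5, 5, 5, 5, 5, 4, 3].
The (sorted) degree sequence is an isomorphism invariant, so since G1 and G2 have different degree sequences they cannot be isomorphic.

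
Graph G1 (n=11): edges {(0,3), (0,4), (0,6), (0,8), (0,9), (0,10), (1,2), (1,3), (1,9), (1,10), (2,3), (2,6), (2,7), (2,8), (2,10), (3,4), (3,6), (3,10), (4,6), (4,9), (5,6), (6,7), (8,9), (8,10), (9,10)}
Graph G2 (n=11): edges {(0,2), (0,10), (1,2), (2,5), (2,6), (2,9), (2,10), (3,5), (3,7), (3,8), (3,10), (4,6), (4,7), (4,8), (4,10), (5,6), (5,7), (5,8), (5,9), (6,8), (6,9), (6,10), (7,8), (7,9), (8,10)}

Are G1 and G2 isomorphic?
Yes, isomorphic

The graphs are isomorphic.
One valid mapping φ: V(G1) → V(G2): 0→5, 1→4, 2→10, 3→6, 4→9, 5→1, 6→2, 7→0, 8→3, 9→7, 10→8

Verify φ preserves adjacency — for each edge of G1, its image is an edge of G2:
  (0,3) → (φ(0),φ(3)) = (5,6) ∈ E(G2) ✓
  (0,4) → (φ(0),φ(4)) = (5,9) ∈ E(G2) ✓
  (0,6) → (φ(0),φ(6)) = (2,5) ∈ E(G2) ✓
  (0,8) → (φ(0),φ(8)) = (3,5) ∈ E(G2) ✓
  (0,9) → (φ(0),φ(9)) = (5,7) ∈ E(G2) ✓
  (0,10) → (φ(0),φ(10)) = (5,8) ∈ E(G2) ✓
  (1,2) → (φ(1),φ(2)) = (4,10) ∈ E(G2) ✓
  (1,3) → (φ(1),φ(3)) = (4,6) ∈ E(G2) ✓
  (1,9) → (φ(1),φ(9)) = (4,7) ∈ E(G2) ✓
  (1,10) → (φ(1),φ(10)) = (4,8) ∈ E(G2) ✓
  (2,3) → (φ(2),φ(3)) = (6,10) ∈ E(G2) ✓
  (2,6) → (φ(2),φ(6)) = (2,10) ∈ E(G2) ✓
  (2,7) → (φ(2),φ(7)) = (0,10) ∈ E(G2) ✓
  (2,8) → (φ(2),φ(8)) = (3,10) ∈ E(G2) ✓
  (2,10) → (φ(2),φ(10)) = (8,10) ∈ E(G2) ✓
  (3,4) → (φ(3),φ(4)) = (6,9) ∈ E(G2) ✓
  (3,6) → (φ(3),φ(6)) = (2,6) ∈ E(G2) ✓
  (3,10) → (φ(3),φ(10)) = (6,8) ∈ E(G2) ✓
  (4,6) → (φ(4),φ(6)) = (2,9) ∈ E(G2) ✓
  (4,9) → (φ(4),φ(9)) = (7,9) ∈ E(G2) ✓
  (5,6) → (φ(5),φ(6)) = (1,2) ∈ E(G2) ✓
  (6,7) → (φ(6),φ(7)) = (0,2) ∈ E(G2) ✓
  (8,9) → (φ(8),φ(9)) = (3,7) ∈ E(G2) ✓
  (8,10) → (φ(8),φ(10)) = (3,8) ∈ E(G2) ✓
  (9,10) → (φ(9),φ(10)) = (7,8) ∈ E(G2) ✓
All 25 edges of G1 map to edges of G2, and |E(G1)| = |E(G2)| = 25, so φ is a bijection on edges as well as vertices. Hence G1 ≅ G2.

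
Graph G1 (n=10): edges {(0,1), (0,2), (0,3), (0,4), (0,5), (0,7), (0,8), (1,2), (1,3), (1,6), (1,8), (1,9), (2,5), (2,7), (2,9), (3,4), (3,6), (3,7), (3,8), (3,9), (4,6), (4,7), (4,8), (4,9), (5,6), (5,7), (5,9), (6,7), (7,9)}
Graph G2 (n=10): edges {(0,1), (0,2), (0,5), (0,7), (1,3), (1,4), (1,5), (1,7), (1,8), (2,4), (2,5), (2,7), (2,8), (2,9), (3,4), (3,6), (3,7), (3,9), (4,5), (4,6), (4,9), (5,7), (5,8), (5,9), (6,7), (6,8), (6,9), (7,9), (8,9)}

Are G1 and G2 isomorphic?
Yes, isomorphic

The graphs are isomorphic.
One valid mapping φ: V(G1) → V(G2): 0→7, 1→1, 2→3, 3→5, 4→2, 5→6, 6→8, 7→9, 8→0, 9→4

Verify φ preserves adjacency — for each edge of G1, its image is an edge of G2:
  (0,1) → (φ(0),φ(1)) = (1,7) ∈ E(G2) ✓
  (0,2) → (φ(0),φ(2)) = (3,7) ∈ E(G2) ✓
  (0,3) → (φ(0),φ(3)) = (5,7) ∈ E(G2) ✓
  (0,4) → (φ(0),φ(4)) = (2,7) ∈ E(G2) ✓
  (0,5) → (φ(0),φ(5)) = (6,7) ∈ E(G2) ✓
  (0,7) → (φ(0),φ(7)) = (7,9) ∈ E(G2) ✓
  (0,8) → (φ(0),φ(8)) = (0,7) ∈ E(G2) ✓
  (1,2) → (φ(1),φ(2)) = (1,3) ∈ E(G2) ✓
  (1,3) → (φ(1),φ(3)) = (1,5) ∈ E(G2) ✓
  (1,6) → (φ(1),φ(6)) = (1,8) ∈ E(G2) ✓
  (1,8) → (φ(1),φ(8)) = (0,1) ∈ E(G2) ✓
  (1,9) → (φ(1),φ(9)) = (1,4) ∈ E(G2) ✓
  (2,5) → (φ(2),φ(5)) = (3,6) ∈ E(G2) ✓
  (2,7) → (φ(2),φ(7)) = (3,9) ∈ E(G2) ✓
  (2,9) → (φ(2),φ(9)) = (3,4) ∈ E(G2) ✓
  (3,4) → (φ(3),φ(4)) = (2,5) ∈ E(G2) ✓
  (3,6) → (φ(3),φ(6)) = (5,8) ∈ E(G2) ✓
  (3,7) → (φ(3),φ(7)) = (5,9) ∈ E(G2) ✓
  (3,8) → (φ(3),φ(8)) = (0,5) ∈ E(G2) ✓
  (3,9) → (φ(3),φ(9)) = (4,5) ∈ E(G2) ✓
  (4,6) → (φ(4),φ(6)) = (2,8) ∈ E(G2) ✓
  (4,7) → (φ(4),φ(7)) = (2,9) ∈ E(G2) ✓
  (4,8) → (φ(4),φ(8)) = (0,2) ∈ E(G2) ✓
  (4,9) → (φ(4),φ(9)) = (2,4) ∈ E(G2) ✓
  (5,6) → (φ(5),φ(6)) = (6,8) ∈ E(G2) ✓
  (5,7) → (φ(5),φ(7)) = (6,9) ∈ E(G2) ✓
  (5,9) → (φ(5),φ(9)) = (4,6) ∈ E(G2) ✓
  (6,7) → (φ(6),φ(7)) = (8,9) ∈ E(G2) ✓
  (7,9) → (φ(7),φ(9)) = (4,9) ∈ E(G2) ✓
All 29 edges of G1 map to edges of G2, and |E(G1)| = |E(G2)| = 29, so φ is a bijection on edges as well as vertices. Hence G1 ≅ G2.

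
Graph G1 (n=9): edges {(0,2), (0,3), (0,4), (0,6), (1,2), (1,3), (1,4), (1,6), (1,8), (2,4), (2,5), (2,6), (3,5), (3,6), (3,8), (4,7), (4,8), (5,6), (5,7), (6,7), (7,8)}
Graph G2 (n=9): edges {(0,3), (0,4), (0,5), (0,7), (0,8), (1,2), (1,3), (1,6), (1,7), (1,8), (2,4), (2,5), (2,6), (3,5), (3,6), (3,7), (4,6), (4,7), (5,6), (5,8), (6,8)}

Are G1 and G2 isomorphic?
Yes, isomorphic

The graphs are isomorphic.
One valid mapping φ: V(G1) → V(G2): 0→8, 1→3, 2→5, 3→1, 4→0, 5→2, 6→6, 7→4, 8→7

Verify φ preserves adjacency — for each edge of G1, its image is an edge of G2:
  (0,2) → (φ(0),φ(2)) = (5,8) ∈ E(G2) ✓
  (0,3) → (φ(0),φ(3)) = (1,8) ∈ E(G2) ✓
  (0,4) → (φ(0),φ(4)) = (0,8) ∈ E(G2) ✓
  (0,6) → (φ(0),φ(6)) = (6,8) ∈ E(G2) ✓
  (1,2) → (φ(1),φ(2)) = (3,5) ∈ E(G2) ✓
  (1,3) → (φ(1),φ(3)) = (1,3) ∈ E(G2) ✓
  (1,4) → (φ(1),φ(4)) = (0,3) ∈ E(G2) ✓
  (1,6) → (φ(1),φ(6)) = (3,6) ∈ E(G2) ✓
  (1,8) → (φ(1),φ(8)) = (3,7) ∈ E(G2) ✓
  (2,4) → (φ(2),φ(4)) = (0,5) ∈ E(G2) ✓
  (2,5) → (φ(2),φ(5)) = (2,5) ∈ E(G2) ✓
  (2,6) → (φ(2),φ(6)) = (5,6) ∈ E(G2) ✓
  (3,5) → (φ(3),φ(5)) = (1,2) ∈ E(G2) ✓
  (3,6) → (φ(3),φ(6)) = (1,6) ∈ E(G2) ✓
  (3,8) → (φ(3),φ(8)) = (1,7) ∈ E(G2) ✓
  (4,7) → (φ(4),φ(7)) = (0,4) ∈ E(G2) ✓
  (4,8) → (φ(4),φ(8)) = (0,7) ∈ E(G2) ✓
  (5,6) → (φ(5),φ(6)) = (2,6) ∈ E(G2) ✓
  (5,7) → (φ(5),φ(7)) = (2,4) ∈ E(G2) ✓
  (6,7) → (φ(6),φ(7)) = (4,6) ∈ E(G2) ✓
  (7,8) → (φ(7),φ(8)) = (4,7) ∈ E(G2) ✓
All 21 edges of G1 map to edges of G2, and |E(G1)| = |E(G2)| = 21, so φ is a bijection on edges as well as vertices. Hence G1 ≅ G2.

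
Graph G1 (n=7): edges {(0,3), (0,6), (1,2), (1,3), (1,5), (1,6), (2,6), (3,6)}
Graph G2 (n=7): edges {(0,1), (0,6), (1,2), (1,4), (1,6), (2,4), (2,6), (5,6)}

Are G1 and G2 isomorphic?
Yes, isomorphic

The graphs are isomorphic.
One valid mapping φ: V(G1) → V(G2): 0→4, 1→6, 2→0, 3→2, 4→3, 5→5, 6→1

Verify φ preserves adjacency — for each edge of G1, its image is an edge of G2:
  (0,3) → (φ(0),φ(3)) = (2,4) ∈ E(G2) ✓
  (0,6) → (φ(0),φ(6)) = (1,4) ∈ E(G2) ✓
  (1,2) → (φ(1),φ(2)) = (0,6) ∈ E(G2) ✓
  (1,3) → (φ(1),φ(3)) = (2,6) ∈ E(G2) ✓
  (1,5) → (φ(1),φ(5)) = (5,6) ∈ E(G2) ✓
  (1,6) → (φ(1),φ(6)) = (1,6) ∈ E(G2) ✓
  (2,6) → (φ(2),φ(6)) = (0,1) ∈ E(G2) ✓
  (3,6) → (φ(3),φ(6)) = (1,2) ∈ E(G2) ✓
All 8 edges of G1 map to edges of G2, and |E(G1)| = |E(G2)| = 8, so φ is a bijection on edges as well as vertices. Hence G1 ≅ G2.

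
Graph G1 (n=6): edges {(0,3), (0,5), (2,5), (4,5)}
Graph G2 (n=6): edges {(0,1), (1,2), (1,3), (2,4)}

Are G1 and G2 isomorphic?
Yes, isomorphic

The graphs are isomorphic.
One valid mapping φ: V(G1) → V(G2): 0→2, 1→5, 2→0, 3→4, 4→3, 5→1

Verify φ preserves adjacency — for each edge of G1, its image is an edge of G2:
  (0,3) → (φ(0),φ(3)) = (2,4) ∈ E(G2) ✓
  (0,5) → (φ(0),φ(5)) = (1,2) ∈ E(G2) ✓
  (2,5) → (φ(2),φ(5)) = (0,1) ∈ E(G2) ✓
  (4,5) → (φ(4),φ(5)) = (1,3) ∈ E(G2) ✓
All 4 edges of G1 map to edges of G2, and |E(G1)| = |E(G2)| = 4, so φ is a bijection on edges as well as vertices. Hence G1 ≅ G2.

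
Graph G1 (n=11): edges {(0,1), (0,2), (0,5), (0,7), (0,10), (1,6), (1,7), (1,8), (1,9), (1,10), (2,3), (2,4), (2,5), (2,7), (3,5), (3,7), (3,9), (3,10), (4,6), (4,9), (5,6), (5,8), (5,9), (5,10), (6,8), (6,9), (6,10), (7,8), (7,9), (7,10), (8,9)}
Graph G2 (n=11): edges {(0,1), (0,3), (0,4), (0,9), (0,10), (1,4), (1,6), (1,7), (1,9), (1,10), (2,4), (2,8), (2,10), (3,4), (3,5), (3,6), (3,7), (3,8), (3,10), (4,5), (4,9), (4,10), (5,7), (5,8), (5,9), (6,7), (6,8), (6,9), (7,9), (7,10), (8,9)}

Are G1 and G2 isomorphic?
Yes, isomorphic

The graphs are isomorphic.
One valid mapping φ: V(G1) → V(G2): 0→6, 1→1, 2→8, 3→5, 4→2, 5→3, 6→10, 7→9, 8→0, 9→4, 10→7

Verify φ preserves adjacency — for each edge of G1, its image is an edge of G2:
  (0,1) → (φ(0),φ(1)) = (1,6) ∈ E(G2) ✓
  (0,2) → (φ(0),φ(2)) = (6,8) ∈ E(G2) ✓
  (0,5) → (φ(0),φ(5)) = (3,6) ∈ E(G2) ✓
  (0,7) → (φ(0),φ(7)) = (6,9) ∈ E(G2) ✓
  (0,10) → (φ(0),φ(10)) = (6,7) ∈ E(G2) ✓
  (1,6) → (φ(1),φ(6)) = (1,10) ∈ E(G2) ✓
  (1,7) → (φ(1),φ(7)) = (1,9) ∈ E(G2) ✓
  (1,8) → (φ(1),φ(8)) = (0,1) ∈ E(G2) ✓
  (1,9) → (φ(1),φ(9)) = (1,4) ∈ E(G2) ✓
  (1,10) → (φ(1),φ(10)) = (1,7) ∈ E(G2) ✓
  (2,3) → (φ(2),φ(3)) = (5,8) ∈ E(G2) ✓
  (2,4) → (φ(2),φ(4)) = (2,8) ∈ E(G2) ✓
  (2,5) → (φ(2),φ(5)) = (3,8) ∈ E(G2) ✓
  (2,7) → (φ(2),φ(7)) = (8,9) ∈ E(G2) ✓
  (3,5) → (φ(3),φ(5)) = (3,5) ∈ E(G2) ✓
  (3,7) → (φ(3),φ(7)) = (5,9) ∈ E(G2) ✓
  (3,9) → (φ(3),φ(9)) = (4,5) ∈ E(G2) ✓
  (3,10) → (φ(3),φ(10)) = (5,7) ∈ E(G2) ✓
  (4,6) → (φ(4),φ(6)) = (2,10) ∈ E(G2) ✓
  (4,9) → (φ(4),φ(9)) = (2,4) ∈ E(G2) ✓
  (5,6) → (φ(5),φ(6)) = (3,10) ∈ E(G2) ✓
  (5,8) → (φ(5),φ(8)) = (0,3) ∈ E(G2) ✓
  (5,9) → (φ(5),φ(9)) = (3,4) ∈ E(G2) ✓
  (5,10) → (φ(5),φ(10)) = (3,7) ∈ E(G2) ✓
  (6,8) → (φ(6),φ(8)) = (0,10) ∈ E(G2) ✓
  (6,9) → (φ(6),φ(9)) = (4,10) ∈ E(G2) ✓
  (6,10) → (φ(6),φ(10)) = (7,10) ∈ E(G2) ✓
  (7,8) → (φ(7),φ(8)) = (0,9) ∈ E(G2) ✓
  (7,9) → (φ(7),φ(9)) = (4,9) ∈ E(G2) ✓
  (7,10) → (φ(7),φ(10)) = (7,9) ∈ E(G2) ✓
  (8,9) → (φ(8),φ(9)) = (0,4) ∈ E(G2) ✓
All 31 edges of G1 map to edges of G2, and |E(G1)| = |E(G2)| = 31, so φ is a bijection on edges as well as vertices. Hence G1 ≅ G2.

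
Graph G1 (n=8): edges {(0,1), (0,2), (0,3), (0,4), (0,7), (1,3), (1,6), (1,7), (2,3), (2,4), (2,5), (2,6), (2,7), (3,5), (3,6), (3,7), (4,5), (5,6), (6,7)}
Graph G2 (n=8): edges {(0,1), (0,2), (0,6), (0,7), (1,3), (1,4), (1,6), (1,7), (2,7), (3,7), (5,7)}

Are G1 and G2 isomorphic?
No, not isomorphic

The graphs are NOT isomorphic.

Counting triangles (3-cliques): G1 has 17, G2 has 4.
Triangle count is an isomorphism invariant, so differing triangle counts rule out isomorphism.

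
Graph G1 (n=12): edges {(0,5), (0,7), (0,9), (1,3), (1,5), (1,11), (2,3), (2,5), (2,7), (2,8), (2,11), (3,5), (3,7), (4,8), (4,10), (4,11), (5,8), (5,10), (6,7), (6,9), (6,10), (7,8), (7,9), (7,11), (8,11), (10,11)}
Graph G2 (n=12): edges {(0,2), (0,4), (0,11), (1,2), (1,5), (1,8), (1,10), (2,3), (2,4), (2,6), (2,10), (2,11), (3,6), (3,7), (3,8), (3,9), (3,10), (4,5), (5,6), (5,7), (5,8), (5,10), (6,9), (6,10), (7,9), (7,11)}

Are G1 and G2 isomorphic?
Yes, isomorphic

The graphs are isomorphic.
One valid mapping φ: V(G1) → V(G2): 0→4, 1→8, 2→10, 3→1, 4→9, 5→5, 6→11, 7→2, 8→6, 9→0, 10→7, 11→3

Verify φ preserves adjacency — for each edge of G1, its image is an edge of G2:
  (0,5) → (φ(0),φ(5)) = (4,5) ∈ E(G2) ✓
  (0,7) → (φ(0),φ(7)) = (2,4) ∈ E(G2) ✓
  (0,9) → (φ(0),φ(9)) = (0,4) ∈ E(G2) ✓
  (1,3) → (φ(1),φ(3)) = (1,8) ∈ E(G2) ✓
  (1,5) → (φ(1),φ(5)) = (5,8) ∈ E(G2) ✓
  (1,11) → (φ(1),φ(11)) = (3,8) ∈ E(G2) ✓
  (2,3) → (φ(2),φ(3)) = (1,10) ∈ E(G2) ✓
  (2,5) → (φ(2),φ(5)) = (5,10) ∈ E(G2) ✓
  (2,7) → (φ(2),φ(7)) = (2,10) ∈ E(G2) ✓
  (2,8) → (φ(2),φ(8)) = (6,10) ∈ E(G2) ✓
  (2,11) → (φ(2),φ(11)) = (3,10) ∈ E(G2) ✓
  (3,5) → (φ(3),φ(5)) = (1,5) ∈ E(G2) ✓
  (3,7) → (φ(3),φ(7)) = (1,2) ∈ E(G2) ✓
  (4,8) → (φ(4),φ(8)) = (6,9) ∈ E(G2) ✓
  (4,10) → (φ(4),φ(10)) = (7,9) ∈ E(G2) ✓
  (4,11) → (φ(4),φ(11)) = (3,9) ∈ E(G2) ✓
  (5,8) → (φ(5),φ(8)) = (5,6) ∈ E(G2) ✓
  (5,10) → (φ(5),φ(10)) = (5,7) ∈ E(G2) ✓
  (6,7) → (φ(6),φ(7)) = (2,11) ∈ E(G2) ✓
  (6,9) → (φ(6),φ(9)) = (0,11) ∈ E(G2) ✓
  (6,10) → (φ(6),φ(10)) = (7,11) ∈ E(G2) ✓
  (7,8) → (φ(7),φ(8)) = (2,6) ∈ E(G2) ✓
  (7,9) → (φ(7),φ(9)) = (0,2) ∈ E(G2) ✓
  (7,11) → (φ(7),φ(11)) = (2,3) ∈ E(G2) ✓
  (8,11) → (φ(8),φ(11)) = (3,6) ∈ E(G2) ✓
  (10,11) → (φ(10),φ(11)) = (3,7) ∈ E(G2) ✓
All 26 edges of G1 map to edges of G2, and |E(G1)| = |E(G2)| = 26, so φ is a bijection on edges as well as vertices. Hence G1 ≅ G2.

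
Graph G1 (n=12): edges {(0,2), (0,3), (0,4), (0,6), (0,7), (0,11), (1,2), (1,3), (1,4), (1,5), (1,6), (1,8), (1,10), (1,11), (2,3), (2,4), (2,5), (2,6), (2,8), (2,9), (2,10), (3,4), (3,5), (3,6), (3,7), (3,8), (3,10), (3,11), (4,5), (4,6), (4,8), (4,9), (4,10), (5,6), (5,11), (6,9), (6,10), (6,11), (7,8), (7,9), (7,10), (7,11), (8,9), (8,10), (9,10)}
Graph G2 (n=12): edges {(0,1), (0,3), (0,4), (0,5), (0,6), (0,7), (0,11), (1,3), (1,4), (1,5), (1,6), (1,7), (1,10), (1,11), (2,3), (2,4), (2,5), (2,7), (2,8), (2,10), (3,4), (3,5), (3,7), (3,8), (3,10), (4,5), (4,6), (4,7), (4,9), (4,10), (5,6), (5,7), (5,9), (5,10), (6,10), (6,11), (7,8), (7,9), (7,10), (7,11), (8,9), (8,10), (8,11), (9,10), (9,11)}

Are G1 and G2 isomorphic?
Yes, isomorphic

The graphs are isomorphic.
One valid mapping φ: V(G1) → V(G2): 0→9, 1→3, 2→4, 3→7, 4→5, 5→2, 6→10, 7→11, 8→0, 9→6, 10→1, 11→8

Verify φ preserves adjacency — for each edge of G1, its image is an edge of G2:
  (0,2) → (φ(0),φ(2)) = (4,9) ∈ E(G2) ✓
  (0,3) → (φ(0),φ(3)) = (7,9) ∈ E(G2) ✓
  (0,4) → (φ(0),φ(4)) = (5,9) ∈ E(G2) ✓
  (0,6) → (φ(0),φ(6)) = (9,10) ∈ E(G2) ✓
  (0,7) → (φ(0),φ(7)) = (9,11) ∈ E(G2) ✓
  (0,11) → (φ(0),φ(11)) = (8,9) ∈ E(G2) ✓
  (1,2) → (φ(1),φ(2)) = (3,4) ∈ E(G2) ✓
  (1,3) → (φ(1),φ(3)) = (3,7) ∈ E(G2) ✓
  (1,4) → (φ(1),φ(4)) = (3,5) ∈ E(G2) ✓
  (1,5) → (φ(1),φ(5)) = (2,3) ∈ E(G2) ✓
  (1,6) → (φ(1),φ(6)) = (3,10) ∈ E(G2) ✓
  (1,8) → (φ(1),φ(8)) = (0,3) ∈ E(G2) ✓
  (1,10) → (φ(1),φ(10)) = (1,3) ∈ E(G2) ✓
  (1,11) → (φ(1),φ(11)) = (3,8) ∈ E(G2) ✓
  (2,3) → (φ(2),φ(3)) = (4,7) ∈ E(G2) ✓
  (2,4) → (φ(2),φ(4)) = (4,5) ∈ E(G2) ✓
  (2,5) → (φ(2),φ(5)) = (2,4) ∈ E(G2) ✓
  (2,6) → (φ(2),φ(6)) = (4,10) ∈ E(G2) ✓
  (2,8) → (φ(2),φ(8)) = (0,4) ∈ E(G2) ✓
  (2,9) → (φ(2),φ(9)) = (4,6) ∈ E(G2) ✓
  (2,10) → (φ(2),φ(10)) = (1,4) ∈ E(G2) ✓
  (3,4) → (φ(3),φ(4)) = (5,7) ∈ E(G2) ✓
  (3,5) → (φ(3),φ(5)) = (2,7) ∈ E(G2) ✓
  (3,6) → (φ(3),φ(6)) = (7,10) ∈ E(G2) ✓
  (3,7) → (φ(3),φ(7)) = (7,11) ∈ E(G2) ✓
  (3,8) → (φ(3),φ(8)) = (0,7) ∈ E(G2) ✓
  (3,10) → (φ(3),φ(10)) = (1,7) ∈ E(G2) ✓
  (3,11) → (φ(3),φ(11)) = (7,8) ∈ E(G2) ✓
  (4,5) → (φ(4),φ(5)) = (2,5) ∈ E(G2) ✓
  (4,6) → (φ(4),φ(6)) = (5,10) ∈ E(G2) ✓
  (4,8) → (φ(4),φ(8)) = (0,5) ∈ E(G2) ✓
  (4,9) → (φ(4),φ(9)) = (5,6) ∈ E(G2) ✓
  (4,10) → (φ(4),φ(10)) = (1,5) ∈ E(G2) ✓
  (5,6) → (φ(5),φ(6)) = (2,10) ∈ E(G2) ✓
  (5,11) → (φ(5),φ(11)) = (2,8) ∈ E(G2) ✓
  (6,9) → (φ(6),φ(9)) = (6,10) ∈ E(G2) ✓
  (6,10) → (φ(6),φ(10)) = (1,10) ∈ E(G2) ✓
  (6,11) → (φ(6),φ(11)) = (8,10) ∈ E(G2) ✓
  (7,8) → (φ(7),φ(8)) = (0,11) ∈ E(G2) ✓
  (7,9) → (φ(7),φ(9)) = (6,11) ∈ E(G2) ✓
  (7,10) → (φ(7),φ(10)) = (1,11) ∈ E(G2) ✓
  (7,11) → (φ(7),φ(11)) = (8,11) ∈ E(G2) ✓
  (8,9) → (φ(8),φ(9)) = (0,6) ∈ E(G2) ✓
  (8,10) → (φ(8),φ(10)) = (0,1) ∈ E(G2) ✓
  (9,10) → (φ(9),φ(10)) = (1,6) ∈ E(G2) ✓
All 45 edges of G1 map to edges of G2, and |E(G1)| = |E(G2)| = 45, so φ is a bijection on edges as well as vertices. Hence G1 ≅ G2.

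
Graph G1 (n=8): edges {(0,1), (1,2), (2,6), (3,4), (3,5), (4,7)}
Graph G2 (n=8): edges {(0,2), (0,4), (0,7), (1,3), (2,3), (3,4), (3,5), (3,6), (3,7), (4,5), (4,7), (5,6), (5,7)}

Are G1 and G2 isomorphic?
No, not isomorphic

The graphs are NOT isomorphic.

Connected components of G1: 2 component(s) with vertex sets [[0, 1, 2, 6], [3, 4, 5, 7]], sizes [4, 4].
Connected components of G2: 1 component(s) with vertex sets [[0, 1, 2, 3, 4, 5, 6, 7]], sizes [8].
The number of connected components (and the multiset of component sizes) is an isomorphism invariant — an isomorphism maps each component of G1 bijectively onto a component of G2. Since G1 has 2 component(s) and G2 has 1, they cannot be isomorphic.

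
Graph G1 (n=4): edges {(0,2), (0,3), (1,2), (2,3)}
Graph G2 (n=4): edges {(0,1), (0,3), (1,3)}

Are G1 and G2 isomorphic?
No, not isomorphic

The graphs are NOT isomorphic.

Degrees in G1: deg(0)=2, deg(1)=1, deg(2)=3, deg(3)=2.
Sorted degree sequence of G1: [3, 2, 2, 1].
Degrees in G2: deg(0)=2, deg(1)=2, deg(2)=0, deg(3)=2.
Sorted degree sequence of G2: [2, 2, 2, 0].
The (sorted) degree sequence is an isomorphism invariant, so since G1 and G2 have different degree sequences they cannot be isomorphic.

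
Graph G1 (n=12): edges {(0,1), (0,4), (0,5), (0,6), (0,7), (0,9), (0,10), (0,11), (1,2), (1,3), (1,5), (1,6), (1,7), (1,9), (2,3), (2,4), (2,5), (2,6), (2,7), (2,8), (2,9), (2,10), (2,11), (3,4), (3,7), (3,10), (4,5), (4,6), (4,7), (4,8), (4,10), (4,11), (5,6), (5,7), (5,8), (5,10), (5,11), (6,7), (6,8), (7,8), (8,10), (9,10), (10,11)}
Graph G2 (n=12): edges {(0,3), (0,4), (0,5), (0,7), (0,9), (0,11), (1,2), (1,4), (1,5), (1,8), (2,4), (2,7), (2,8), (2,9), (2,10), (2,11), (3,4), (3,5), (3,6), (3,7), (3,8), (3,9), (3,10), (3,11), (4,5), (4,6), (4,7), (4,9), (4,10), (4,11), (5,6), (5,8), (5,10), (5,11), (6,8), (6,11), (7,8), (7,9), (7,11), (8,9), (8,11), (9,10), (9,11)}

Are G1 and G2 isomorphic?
Yes, isomorphic

The graphs are isomorphic.
One valid mapping φ: V(G1) → V(G2): 0→8, 1→2, 2→4, 3→10, 4→3, 5→11, 6→7, 7→9, 8→0, 9→1, 10→5, 11→6

Verify φ preserves adjacency — for each edge of G1, its image is an edge of G2:
  (0,1) → (φ(0),φ(1)) = (2,8) ∈ E(G2) ✓
  (0,4) → (φ(0),φ(4)) = (3,8) ∈ E(G2) ✓
  (0,5) → (φ(0),φ(5)) = (8,11) ∈ E(G2) ✓
  (0,6) → (φ(0),φ(6)) = (7,8) ∈ E(G2) ✓
  (0,7) → (φ(0),φ(7)) = (8,9) ∈ E(G2) ✓
  (0,9) → (φ(0),φ(9)) = (1,8) ∈ E(G2) ✓
  (0,10) → (φ(0),φ(10)) = (5,8) ∈ E(G2) ✓
  (0,11) → (φ(0),φ(11)) = (6,8) ∈ E(G2) ✓
  (1,2) → (φ(1),φ(2)) = (2,4) ∈ E(G2) ✓
  (1,3) → (φ(1),φ(3)) = (2,10) ∈ E(G2) ✓
  (1,5) → (φ(1),φ(5)) = (2,11) ∈ E(G2) ✓
  (1,6) → (φ(1),φ(6)) = (2,7) ∈ E(G2) ✓
  (1,7) → (φ(1),φ(7)) = (2,9) ∈ E(G2) ✓
  (1,9) → (φ(1),φ(9)) = (1,2) ∈ E(G2) ✓
  (2,3) → (φ(2),φ(3)) = (4,10) ∈ E(G2) ✓
  (2,4) → (φ(2),φ(4)) = (3,4) ∈ E(G2) ✓
  (2,5) → (φ(2),φ(5)) = (4,11) ∈ E(G2) ✓
  (2,6) → (φ(2),φ(6)) = (4,7) ∈ E(G2) ✓
  (2,7) → (φ(2),φ(7)) = (4,9) ∈ E(G2) ✓
  (2,8) → (φ(2),φ(8)) = (0,4) ∈ E(G2) ✓
  (2,9) → (φ(2),φ(9)) = (1,4) ∈ E(G2) ✓
  (2,10) → (φ(2),φ(10)) = (4,5) ∈ E(G2) ✓
  (2,11) → (φ(2),φ(11)) = (4,6) ∈ E(G2) ✓
  (3,4) → (φ(3),φ(4)) = (3,10) ∈ E(G2) ✓
  (3,7) → (φ(3),φ(7)) = (9,10) ∈ E(G2) ✓
  (3,10) → (φ(3),φ(10)) = (5,10) ∈ E(G2) ✓
  (4,5) → (φ(4),φ(5)) = (3,11) ∈ E(G2) ✓
  (4,6) → (φ(4),φ(6)) = (3,7) ∈ E(G2) ✓
  (4,7) → (φ(4),φ(7)) = (3,9) ∈ E(G2) ✓
  (4,8) → (φ(4),φ(8)) = (0,3) ∈ E(G2) ✓
  (4,10) → (φ(4),φ(10)) = (3,5) ∈ E(G2) ✓
  (4,11) → (φ(4),φ(11)) = (3,6) ∈ E(G2) ✓
  (5,6) → (φ(5),φ(6)) = (7,11) ∈ E(G2) ✓
  (5,7) → (φ(5),φ(7)) = (9,11) ∈ E(G2) ✓
  (5,8) → (φ(5),φ(8)) = (0,11) ∈ E(G2) ✓
  (5,10) → (φ(5),φ(10)) = (5,11) ∈ E(G2) ✓
  (5,11) → (φ(5),φ(11)) = (6,11) ∈ E(G2) ✓
  (6,7) → (φ(6),φ(7)) = (7,9) ∈ E(G2) ✓
  (6,8) → (φ(6),φ(8)) = (0,7) ∈ E(G2) ✓
  (7,8) → (φ(7),φ(8)) = (0,9) ∈ E(G2) ✓
  (8,10) → (φ(8),φ(10)) = (0,5) ∈ E(G2) ✓
  (9,10) → (φ(9),φ(10)) = (1,5) ∈ E(G2) ✓
  (10,11) → (φ(10),φ(11)) = (5,6) ∈ E(G2) ✓
All 43 edges of G1 map to edges of G2, and |E(G1)| = |E(G2)| = 43, so φ is a bijection on edges as well as vertices. Hence G1 ≅ G2.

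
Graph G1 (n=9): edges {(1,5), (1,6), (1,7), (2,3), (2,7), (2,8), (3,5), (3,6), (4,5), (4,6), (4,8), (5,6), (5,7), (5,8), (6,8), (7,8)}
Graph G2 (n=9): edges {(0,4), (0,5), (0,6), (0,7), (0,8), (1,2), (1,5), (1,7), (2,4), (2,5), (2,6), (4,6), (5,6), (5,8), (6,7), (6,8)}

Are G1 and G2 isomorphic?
Yes, isomorphic

The graphs are isomorphic.
One valid mapping φ: V(G1) → V(G2): 0→3, 1→4, 2→1, 3→7, 4→8, 5→6, 6→0, 7→2, 8→5

Verify φ preserves adjacency — for each edge of G1, its image is an edge of G2:
  (1,5) → (φ(1),φ(5)) = (4,6) ∈ E(G2) ✓
  (1,6) → (φ(1),φ(6)) = (0,4) ∈ E(G2) ✓
  (1,7) → (φ(1),φ(7)) = (2,4) ∈ E(G2) ✓
  (2,3) → (φ(2),φ(3)) = (1,7) ∈ E(G2) ✓
  (2,7) → (φ(2),φ(7)) = (1,2) ∈ E(G2) ✓
  (2,8) → (φ(2),φ(8)) = (1,5) ∈ E(G2) ✓
  (3,5) → (φ(3),φ(5)) = (6,7) ∈ E(G2) ✓
  (3,6) → (φ(3),φ(6)) = (0,7) ∈ E(G2) ✓
  (4,5) → (φ(4),φ(5)) = (6,8) ∈ E(G2) ✓
  (4,6) → (φ(4),φ(6)) = (0,8) ∈ E(G2) ✓
  (4,8) → (φ(4),φ(8)) = (5,8) ∈ E(G2) ✓
  (5,6) → (φ(5),φ(6)) = (0,6) ∈ E(G2) ✓
  (5,7) → (φ(5),φ(7)) = (2,6) ∈ E(G2) ✓
  (5,8) → (φ(5),φ(8)) = (5,6) ∈ E(G2) ✓
  (6,8) → (φ(6),φ(8)) = (0,5) ∈ E(G2) ✓
  (7,8) → (φ(7),φ(8)) = (2,5) ∈ E(G2) ✓
All 16 edges of G1 map to edges of G2, and |E(G1)| = |E(G2)| = 16, so φ is a bijection on edges as well as vertices. Hence G1 ≅ G2.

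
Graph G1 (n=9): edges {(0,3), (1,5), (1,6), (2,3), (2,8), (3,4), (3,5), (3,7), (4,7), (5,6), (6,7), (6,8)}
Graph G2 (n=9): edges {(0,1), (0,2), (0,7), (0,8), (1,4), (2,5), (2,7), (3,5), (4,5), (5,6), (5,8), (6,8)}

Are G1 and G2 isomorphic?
Yes, isomorphic

The graphs are isomorphic.
One valid mapping φ: V(G1) → V(G2): 0→3, 1→7, 2→4, 3→5, 4→6, 5→2, 6→0, 7→8, 8→1

Verify φ preserves adjacency — for each edge of G1, its image is an edge of G2:
  (0,3) → (φ(0),φ(3)) = (3,5) ∈ E(G2) ✓
  (1,5) → (φ(1),φ(5)) = (2,7) ∈ E(G2) ✓
  (1,6) → (φ(1),φ(6)) = (0,7) ∈ E(G2) ✓
  (2,3) → (φ(2),φ(3)) = (4,5) ∈ E(G2) ✓
  (2,8) → (φ(2),φ(8)) = (1,4) ∈ E(G2) ✓
  (3,4) → (φ(3),φ(4)) = (5,6) ∈ E(G2) ✓
  (3,5) → (φ(3),φ(5)) = (2,5) ∈ E(G2) ✓
  (3,7) → (φ(3),φ(7)) = (5,8) ∈ E(G2) ✓
  (4,7) → (φ(4),φ(7)) = (6,8) ∈ E(G2) ✓
  (5,6) → (φ(5),φ(6)) = (0,2) ∈ E(G2) ✓
  (6,7) → (φ(6),φ(7)) = (0,8) ∈ E(G2) ✓
  (6,8) → (φ(6),φ(8)) = (0,1) ∈ E(G2) ✓
All 12 edges of G1 map to edges of G2, and |E(G1)| = |E(G2)| = 12, so φ is a bijection on edges as well as vertices. Hence G1 ≅ G2.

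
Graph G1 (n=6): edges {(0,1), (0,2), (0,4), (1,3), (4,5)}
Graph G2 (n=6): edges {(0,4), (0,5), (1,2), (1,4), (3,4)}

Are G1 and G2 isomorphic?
Yes, isomorphic

The graphs are isomorphic.
One valid mapping φ: V(G1) → V(G2): 0→4, 1→0, 2→3, 3→5, 4→1, 5→2

Verify φ preserves adjacency — for each edge of G1, its image is an edge of G2:
  (0,1) → (φ(0),φ(1)) = (0,4) ∈ E(G2) ✓
  (0,2) → (φ(0),φ(2)) = (3,4) ∈ E(G2) ✓
  (0,4) → (φ(0),φ(4)) = (1,4) ∈ E(G2) ✓
  (1,3) → (φ(1),φ(3)) = (0,5) ∈ E(G2) ✓
  (4,5) → (φ(4),φ(5)) = (1,2) ∈ E(G2) ✓
All 5 edges of G1 map to edges of G2, and |E(G1)| = |E(G2)| = 5, so φ is a bijection on edges as well as vertices. Hence G1 ≅ G2.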